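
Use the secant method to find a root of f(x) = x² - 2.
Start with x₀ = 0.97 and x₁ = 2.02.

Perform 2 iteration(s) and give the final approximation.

f(x) = x² - 2
x₀ = 0.97, x₁ = 2.02

Secant formula: x_{n+1} = x_n - f(x_n)(x_n - x_{n-1})/(f(x_n) - f(x_{n-1}))

Iteration 1:
  f(0.970000) = -1.059100
  f(2.020000) = 2.080400
  x_2 = 2.020000 - 2.080400×(2.020000 - 0.970000)/(2.080400 - (-1.059100))
       = 1.324214
Iteration 2:
  f(2.020000) = 2.080400
  f(1.324214) = -0.246457
  x_3 = 1.324214 - (-0.246457)×(1.324214 - 2.020000)/(-0.246457 - 2.080400)
       = 1.397911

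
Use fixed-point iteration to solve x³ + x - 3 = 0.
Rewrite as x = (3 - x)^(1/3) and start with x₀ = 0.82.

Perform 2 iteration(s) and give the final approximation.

Equation: x³ + x - 3 = 0
Fixed-point form: x = (3 - x)^(1/3)
x₀ = 0.82

x_1 = g(0.820000) = 1.296638
x_2 = g(1.296638) = 1.194269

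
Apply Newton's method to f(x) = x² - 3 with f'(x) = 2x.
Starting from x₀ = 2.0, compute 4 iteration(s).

f(x) = x² - 3
f'(x) = 2x
x₀ = 2.0

Newton-Raphson formula: x_{n+1} = x_n - f(x_n)/f'(x_n)

Iteration 1:
  f(2.000000) = 1.000000
  f'(2.000000) = 4.000000
  x_1 = 2.000000 - 1.000000/4.000000 = 1.750000
Iteration 2:
  f(1.750000) = 0.062500
  f'(1.750000) = 3.500000
  x_2 = 1.750000 - 0.062500/3.500000 = 1.732143
Iteration 3:
  f(1.732143) = 0.000319
  f'(1.732143) = 3.464286
  x_3 = 1.732143 - 0.000319/3.464286 = 1.732051
Iteration 4:
  f(1.732051) = 0.000000
  f'(1.732051) = 3.464102
  x_4 = 1.732051 - 0.000000/3.464102 = 1.732051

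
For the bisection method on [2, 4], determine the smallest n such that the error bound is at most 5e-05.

We need (b-a)/2^n ≤ 5e-05
(4 - 2)/2^n ≤ 5e-05
2/2^n ≤ 5e-05
2^n ≥ 40000
n ≥ log₂(40000) = 15.29
n ≥ 16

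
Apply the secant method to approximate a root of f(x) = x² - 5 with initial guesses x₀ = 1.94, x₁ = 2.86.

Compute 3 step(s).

f(x) = x² - 5
x₀ = 1.94, x₁ = 2.86

Secant formula: x_{n+1} = x_n - f(x_n)(x_n - x_{n-1})/(f(x_n) - f(x_{n-1}))

Iteration 1:
  f(1.940000) = -1.236400
  f(2.860000) = 3.179600
  x_2 = 2.860000 - 3.179600×(2.860000 - 1.940000)/(3.179600 - (-1.236400))
       = 2.197583
Iteration 2:
  f(2.860000) = 3.179600
  f(2.197583) = -0.170627
  x_3 = 2.197583 - (-0.170627)×(2.197583 - 2.860000)/(-0.170627 - 3.179600)
       = 2.231320
Iteration 3:
  f(2.197583) = -0.170627
  f(2.231320) = -0.021210
  x_4 = 2.231320 - (-0.021210)×(2.231320 - 2.197583)/(-0.021210 - (-0.170627))
       = 2.236109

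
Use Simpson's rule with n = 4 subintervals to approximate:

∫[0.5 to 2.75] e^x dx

f(x) = e^x
a = 0.5, b = 2.75, n = 4
h = (b - a)/n = 0.562500

Simpson's rule: (h/3)[f(x₀) + 4f(x₁) + 2f(x₂) + ... + f(xₙ)]

x_0 = 0.5000, f(x_0) = 1.648721, coefficient = 1
x_1 = 1.0625, f(x_1) = 2.893596, coefficient = 4
x_2 = 1.6250, f(x_2) = 5.078419, coefficient = 2
x_3 = 2.1875, f(x_3) = 8.912903, coefficient = 4
x_4 = 2.7500, f(x_4) = 15.642632, coefficient = 1

I ≈ (0.562500/3) × 74.674187 = 14.001410
Exact value: 13.993911
Error: 0.007499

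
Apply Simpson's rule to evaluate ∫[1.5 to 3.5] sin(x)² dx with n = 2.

f(x) = sin(x)²
a = 1.5, b = 3.5, n = 2
h = (b - a)/n = 1.000000

Simpson's rule: (h/3)[f(x₀) + 4f(x₁) + 2f(x₂) + ... + f(xₙ)]

x_0 = 1.5000, f(x_0) = 0.994996, coefficient = 1
x_1 = 2.5000, f(x_1) = 0.358169, coefficient = 4
x_2 = 3.5000, f(x_2) = 0.123049, coefficient = 1

I ≈ (1.000000/3) × 2.550721 = 0.850240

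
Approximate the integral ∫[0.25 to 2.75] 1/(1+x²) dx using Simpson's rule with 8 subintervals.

f(x) = 1/(1+x²)
a = 0.25, b = 2.75, n = 8
h = (b - a)/n = 0.312500

Simpson's rule: (h/3)[f(x₀) + 4f(x₁) + 2f(x₂) + ... + f(xₙ)]

x_0 = 0.2500, f(x_0) = 0.941176, coefficient = 1
x_1 = 0.5625, f(x_1) = 0.759644, coefficient = 4
x_2 = 0.8750, f(x_2) = 0.566372, coefficient = 2
x_3 = 1.1875, f(x_3) = 0.414911, coefficient = 4
x_4 = 1.5000, f(x_4) = 0.307692, coefficient = 2
x_5 = 1.8125, f(x_5) = 0.233364, coefficient = 4
x_6 = 2.1250, f(x_6) = 0.181303, coefficient = 2
x_7 = 2.4375, f(x_7) = 0.144063, coefficient = 4
x_8 = 2.7500, f(x_8) = 0.116788, coefficient = 1

I ≈ (0.312500/3) × 9.376625 = 0.976732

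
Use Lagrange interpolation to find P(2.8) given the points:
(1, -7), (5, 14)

Lagrange interpolation formula:
P(x) = Σ yᵢ × Lᵢ(x)
where Lᵢ(x) = Π_{j≠i} (x - xⱼ)/(xᵢ - xⱼ)

L_0(2.8) = (2.8 - 5)/(1 - 5) = 0.550000
L_1(2.8) = (2.8 - 1)/(5 - 1) = 0.450000

P(2.8) = (-7)×L_0(2.8) + 14×L_1(2.8)
P(2.8) = 2.450000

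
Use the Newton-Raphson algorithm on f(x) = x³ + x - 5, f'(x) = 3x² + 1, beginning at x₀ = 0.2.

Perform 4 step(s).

f(x) = x³ + x - 5
f'(x) = 3x² + 1
x₀ = 0.2

Newton-Raphson formula: x_{n+1} = x_n - f(x_n)/f'(x_n)

Iteration 1:
  f(0.200000) = -4.792000
  f'(0.200000) = 1.120000
  x_1 = 0.200000 - (-4.792000)/1.120000 = 4.478571
Iteration 2:
  f(4.478571) = 89.307975
  f'(4.478571) = 61.172806
  x_2 = 4.478571 - 89.307975/61.172806 = 3.018642
Iteration 3:
  f(3.018642) = 25.525113
  f'(3.018642) = 28.336600
  x_3 = 3.018642 - 25.525113/28.336600 = 2.117860
Iteration 4:
  f(2.117860) = 6.617157
  f'(2.117860) = 14.455988
  x_4 = 2.117860 - 6.617157/14.455988 = 1.660115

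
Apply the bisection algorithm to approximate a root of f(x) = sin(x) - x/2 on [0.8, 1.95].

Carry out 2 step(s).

f(x) = sin(x) - x/2
Initial interval: [0.8, 1.95]

Iteration 1:
  c_1 = (0.800000 + 1.950000)/2 = 1.375000
  f(c_1) = f(1.375000) = 0.293393
  f(a) × f(c) ≥ 0, new interval: [1.375000, 1.950000]
Iteration 2:
  c_2 = (1.375000 + 1.950000)/2 = 1.662500
  f(c_2) = f(1.662500) = 0.164548
  f(a) × f(c) ≥ 0, new interval: [1.662500, 1.950000]

After 2 iteration(s), the approximation is c_2 = 1.662500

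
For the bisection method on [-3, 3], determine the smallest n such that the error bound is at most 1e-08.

We need (b-a)/2^n ≤ 1e-08
(3 - (-3))/2^n ≤ 1e-08
6/2^n ≤ 1e-08
2^n ≥ 600000000
n ≥ log₂(600000000) = 29.16
n ≥ 30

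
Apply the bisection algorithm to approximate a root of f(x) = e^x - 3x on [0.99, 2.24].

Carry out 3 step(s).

f(x) = e^x - 3x
Initial interval: [0.99, 2.24]

Iteration 1:
  c_1 = (0.990000 + 2.240000)/2 = 1.615000
  f(c_1) = f(1.615000) = 0.182888
  f(a) × f(c) < 0, new interval: [0.990000, 1.615000]
Iteration 2:
  c_2 = (0.990000 + 1.615000)/2 = 1.302500
  f(c_2) = f(1.302500) = -0.229019
  f(a) × f(c) ≥ 0, new interval: [1.302500, 1.615000]
Iteration 3:
  c_3 = (1.302500 + 1.615000)/2 = 1.458750
  f(c_3) = f(1.458750) = -0.075670
  f(a) × f(c) ≥ 0, new interval: [1.458750, 1.615000]

After 3 iteration(s), the approximation is c_3 = 1.458750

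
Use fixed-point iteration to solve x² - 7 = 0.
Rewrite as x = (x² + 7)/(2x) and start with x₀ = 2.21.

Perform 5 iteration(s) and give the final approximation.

Equation: x² - 7 = 0
Fixed-point form: x = (x² + 7)/(2x)
x₀ = 2.21

x_1 = g(2.210000) = 2.688710
x_2 = g(2.688710) = 2.646095
x_3 = g(2.646095) = 2.645751
x_4 = g(2.645751) = 2.645751
x_5 = g(2.645751) = 2.645751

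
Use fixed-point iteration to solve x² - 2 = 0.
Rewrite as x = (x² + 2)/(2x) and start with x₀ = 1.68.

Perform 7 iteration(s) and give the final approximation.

Equation: x² - 2 = 0
Fixed-point form: x = (x² + 2)/(2x)
x₀ = 1.68

x_1 = g(1.680000) = 1.435238
x_2 = g(1.435238) = 1.414368
x_3 = g(1.414368) = 1.414214
x_4 = g(1.414214) = 1.414214
x_5 = g(1.414214) = 1.414214
x_6 = g(1.414214) = 1.414214
x_7 = g(1.414214) = 1.414214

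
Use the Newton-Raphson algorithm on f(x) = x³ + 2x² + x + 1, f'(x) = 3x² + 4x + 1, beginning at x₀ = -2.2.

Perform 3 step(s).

f(x) = x³ + 2x² + x + 1
f'(x) = 3x² + 4x + 1
x₀ = -2.2

Newton-Raphson formula: x_{n+1} = x_n - f(x_n)/f'(x_n)

Iteration 1:
  f(-2.200000) = -2.168000
  f'(-2.200000) = 6.720000
  x_1 = -2.200000 - (-2.168000)/6.720000 = -1.877381
Iteration 2:
  f(-1.877381) = -0.445203
  f'(-1.877381) = 4.064154
  x_2 = -1.877381 - (-0.445203)/4.064154 = -1.767837
Iteration 3:
  f(-1.767837) = -0.042271
  f'(-1.767837) = 3.304396
  x_3 = -1.767837 - (-0.042271)/3.304396 = -1.755045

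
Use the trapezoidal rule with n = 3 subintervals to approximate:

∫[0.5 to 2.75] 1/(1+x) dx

f(x) = 1/(1+x)
a = 0.5, b = 2.75, n = 3
h = (b - a)/n = 0.750000

Trapezoidal rule: (h/2)[f(x₀) + 2f(x₁) + 2f(x₂) + ... + f(xₙ)]

x_0 = 0.5000, f(x_0) = 0.666667, coefficient = 1
x_1 = 1.2500, f(x_1) = 0.444444, coefficient = 2
x_2 = 2.0000, f(x_2) = 0.333333, coefficient = 2
x_3 = 2.7500, f(x_3) = 0.266667, coefficient = 1

I ≈ (0.750000/2) × 2.488889 = 0.933333
Exact value: 0.916291
Error: 0.017043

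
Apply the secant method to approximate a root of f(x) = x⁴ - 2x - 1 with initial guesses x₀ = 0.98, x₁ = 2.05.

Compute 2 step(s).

f(x) = x⁴ - 2x - 1
x₀ = 0.98, x₁ = 2.05

Secant formula: x_{n+1} = x_n - f(x_n)(x_n - x_{n-1})/(f(x_n) - f(x_{n-1}))

Iteration 1:
  f(0.980000) = -2.037632
  f(2.050000) = 12.561006
  x_2 = 2.050000 - 12.561006×(2.050000 - 0.980000)/(12.561006 - (-2.037632))
       = 1.129347
Iteration 2:
  f(2.050000) = 12.561006
  f(1.129347) = -1.631985
  x_3 = 1.129347 - (-1.631985)×(1.129347 - 2.050000)/(-1.631985 - 12.561006)
       = 1.235209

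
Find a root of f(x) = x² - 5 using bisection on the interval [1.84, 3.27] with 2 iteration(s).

f(x) = x² - 5
Initial interval: [1.84, 3.27]

Iteration 1:
  c_1 = (1.840000 + 3.270000)/2 = 2.555000
  f(c_1) = f(2.555000) = 1.528025
  f(a) × f(c) < 0, new interval: [1.840000, 2.555000]
Iteration 2:
  c_2 = (1.840000 + 2.555000)/2 = 2.197500
  f(c_2) = f(2.197500) = -0.170994
  f(a) × f(c) ≥ 0, new interval: [2.197500, 2.555000]

After 2 iteration(s), the approximation is c_2 = 2.197500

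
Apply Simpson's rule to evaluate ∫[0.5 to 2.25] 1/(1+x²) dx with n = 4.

f(x) = 1/(1+x²)
a = 0.5, b = 2.25, n = 4
h = (b - a)/n = 0.437500

Simpson's rule: (h/3)[f(x₀) + 4f(x₁) + 2f(x₂) + ... + f(xₙ)]

x_0 = 0.5000, f(x_0) = 0.800000, coefficient = 1
x_1 = 0.9375, f(x_1) = 0.532225, coefficient = 4
x_2 = 1.3750, f(x_2) = 0.345946, coefficient = 2
x_3 = 1.8125, f(x_3) = 0.233364, coefficient = 4
x_4 = 2.2500, f(x_4) = 0.164948, coefficient = 1

I ≈ (0.437500/3) × 4.719193 = 0.688216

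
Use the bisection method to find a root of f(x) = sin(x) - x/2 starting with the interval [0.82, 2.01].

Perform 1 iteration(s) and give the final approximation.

f(x) = sin(x) - x/2
Initial interval: [0.82, 2.01]

Iteration 1:
  c_1 = (0.820000 + 2.010000)/2 = 1.415000
  f(c_1) = f(1.415000) = 0.280388
  f(a) × f(c) ≥ 0, new interval: [1.415000, 2.010000]

After 1 iteration(s), the approximation is c_1 = 1.415000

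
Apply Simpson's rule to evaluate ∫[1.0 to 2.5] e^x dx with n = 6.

f(x) = e^x
a = 1.0, b = 2.5, n = 6
h = (b - a)/n = 0.250000

Simpson's rule: (h/3)[f(x₀) + 4f(x₁) + 2f(x₂) + ... + f(xₙ)]

x_0 = 1.0000, f(x_0) = 2.718282, coefficient = 1
x_1 = 1.2500, f(x_1) = 3.490343, coefficient = 4
x_2 = 1.5000, f(x_2) = 4.481689, coefficient = 2
x_3 = 1.7500, f(x_3) = 5.754603, coefficient = 4
x_4 = 2.0000, f(x_4) = 7.389056, coefficient = 2
x_5 = 2.2500, f(x_5) = 9.487736, coefficient = 4
x_6 = 2.5000, f(x_6) = 12.182494, coefficient = 1

I ≈ (0.250000/3) × 113.572992 = 9.464416
Exact value: 9.464212
Error: 0.000204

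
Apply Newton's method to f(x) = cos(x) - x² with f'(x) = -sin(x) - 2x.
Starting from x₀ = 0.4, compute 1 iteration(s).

f(x) = cos(x) - x²
f'(x) = -sin(x) - 2x
x₀ = 0.4

Newton-Raphson formula: x_{n+1} = x_n - f(x_n)/f'(x_n)

Iteration 1:
  f(0.400000) = 0.761061
  f'(0.400000) = -1.189418
  x_1 = 0.400000 - 0.761061/(-1.189418) = 1.039860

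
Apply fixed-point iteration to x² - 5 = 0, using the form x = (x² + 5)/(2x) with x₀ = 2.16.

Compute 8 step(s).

Equation: x² - 5 = 0
Fixed-point form: x = (x² + 5)/(2x)
x₀ = 2.16

x_1 = g(2.160000) = 2.237407
x_2 = g(2.237407) = 2.236068
x_3 = g(2.236068) = 2.236068
x_4 = g(2.236068) = 2.236068
x_5 = g(2.236068) = 2.236068
x_6 = g(2.236068) = 2.236068
x_7 = g(2.236068) = 2.236068
x_8 = g(2.236068) = 2.236068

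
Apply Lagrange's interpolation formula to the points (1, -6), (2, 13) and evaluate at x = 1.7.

Lagrange interpolation formula:
P(x) = Σ yᵢ × Lᵢ(x)
where Lᵢ(x) = Π_{j≠i} (x - xⱼ)/(xᵢ - xⱼ)

L_0(1.7) = (1.7 - 2)/(1 - 2) = 0.300000
L_1(1.7) = (1.7 - 1)/(2 - 1) = 0.700000

P(1.7) = (-6)×L_0(1.7) + 13×L_1(1.7)
P(1.7) = 7.300000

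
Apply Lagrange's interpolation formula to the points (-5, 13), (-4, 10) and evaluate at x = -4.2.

Lagrange interpolation formula:
P(x) = Σ yᵢ × Lᵢ(x)
where Lᵢ(x) = Π_{j≠i} (x - xⱼ)/(xᵢ - xⱼ)

L_0(-4.2) = (-4.2 - (-4))/(-5 - (-4)) = 0.200000
L_1(-4.2) = (-4.2 - (-5))/(-4 - (-5)) = 0.800000

P(-4.2) = 13×L_0(-4.2) + 10×L_1(-4.2)
P(-4.2) = 10.600000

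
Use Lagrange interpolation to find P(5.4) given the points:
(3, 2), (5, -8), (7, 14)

Lagrange interpolation formula:
P(x) = Σ yᵢ × Lᵢ(x)
where Lᵢ(x) = Π_{j≠i} (x - xⱼ)/(xᵢ - xⱼ)

L_0(5.4) = (5.4 - 5)/(3 - 5) × (5.4 - 7)/(3 - 7) = -0.080000
L_1(5.4) = (5.4 - 3)/(5 - 3) × (5.4 - 7)/(5 - 7) = 0.960000
L_2(5.4) = (5.4 - 3)/(7 - 3) × (5.4 - 5)/(7 - 5) = 0.120000

P(5.4) = 2×L_0(5.4) + (-8)×L_1(5.4) + 14×L_2(5.4)
P(5.4) = -6.160000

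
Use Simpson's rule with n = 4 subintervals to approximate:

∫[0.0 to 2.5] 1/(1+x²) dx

f(x) = 1/(1+x²)
a = 0.0, b = 2.5, n = 4
h = (b - a)/n = 0.625000

Simpson's rule: (h/3)[f(x₀) + 4f(x₁) + 2f(x₂) + ... + f(xₙ)]

x_0 = 0.0000, f(x_0) = 1.000000, coefficient = 1
x_1 = 0.6250, f(x_1) = 0.719101, coefficient = 4
x_2 = 1.2500, f(x_2) = 0.390244, coefficient = 2
x_3 = 1.8750, f(x_3) = 0.221453, coefficient = 4
x_4 = 2.5000, f(x_4) = 0.137931, coefficient = 1

I ≈ (0.625000/3) × 5.680636 = 1.183466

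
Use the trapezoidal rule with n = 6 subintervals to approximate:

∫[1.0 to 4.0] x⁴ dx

f(x) = x⁴
a = 1.0, b = 4.0, n = 6
h = (b - a)/n = 0.500000

Trapezoidal rule: (h/2)[f(x₀) + 2f(x₁) + 2f(x₂) + ... + f(xₙ)]

x_0 = 1.0000, f(x_0) = 1.000000, coefficient = 1
x_1 = 1.5000, f(x_1) = 5.062500, coefficient = 2
x_2 = 2.0000, f(x_2) = 16.000000, coefficient = 2
x_3 = 2.5000, f(x_3) = 39.062500, coefficient = 2
x_4 = 3.0000, f(x_4) = 81.000000, coefficient = 2
x_5 = 3.5000, f(x_5) = 150.062500, coefficient = 2
x_6 = 4.0000, f(x_6) = 256.000000, coefficient = 1

I ≈ (0.500000/2) × 839.375000 = 209.843750
Exact value: 204.600000
Error: 5.243750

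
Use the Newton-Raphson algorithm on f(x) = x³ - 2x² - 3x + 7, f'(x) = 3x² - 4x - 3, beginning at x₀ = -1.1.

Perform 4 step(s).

f(x) = x³ - 2x² - 3x + 7
f'(x) = 3x² - 4x - 3
x₀ = -1.1

Newton-Raphson formula: x_{n+1} = x_n - f(x_n)/f'(x_n)

Iteration 1:
  f(-1.100000) = 6.549000
  f'(-1.100000) = 5.030000
  x_1 = -1.100000 - 6.549000/5.030000 = -2.401988
Iteration 2:
  f(-2.401988) = -11.191512
  f'(-2.401988) = 23.916592
  x_2 = -2.401988 - (-11.191512)/23.916592 = -1.934049
Iteration 3:
  f(-1.934049) = -1.913340
  f'(-1.934049) = 15.957830
  x_3 = -1.934049 - (-1.913340)/15.957830 = -1.814149
Iteration 4:
  f(-1.814149) = -0.110440
  f'(-1.814149) = 14.130007
  x_4 = -1.814149 - (-0.110440)/14.130007 = -1.806333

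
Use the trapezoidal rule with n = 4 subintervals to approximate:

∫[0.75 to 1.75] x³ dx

f(x) = x³
a = 0.75, b = 1.75, n = 4
h = (b - a)/n = 0.250000

Trapezoidal rule: (h/2)[f(x₀) + 2f(x₁) + 2f(x₂) + ... + f(xₙ)]

x_0 = 0.7500, f(x_0) = 0.421875, coefficient = 1
x_1 = 1.0000, f(x_1) = 1.000000, coefficient = 2
x_2 = 1.2500, f(x_2) = 1.953125, coefficient = 2
x_3 = 1.5000, f(x_3) = 3.375000, coefficient = 2
x_4 = 1.7500, f(x_4) = 5.359375, coefficient = 1

I ≈ (0.250000/2) × 18.437500 = 2.304688
Exact value: 2.265625
Error: 0.039062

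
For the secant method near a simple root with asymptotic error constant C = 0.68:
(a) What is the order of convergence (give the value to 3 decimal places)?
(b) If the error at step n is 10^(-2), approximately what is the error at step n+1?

(a) Secant method has superlinear convergence with order φ = (1+√5)/2 ≈ 1.618.
    This means |e_{n+1}| ≈ C|e_n|^1.618.

(b) With |e_n| = 10^(-2) and C = 0.68:
    |e_{n+1}| ≈ 0.68 × (10^(-2))^1.618 = 0.68 × 10^(-3.24)

(a) ≈ 1.618 (golden ratio); (b) |e_{n+1}| ≈ 3.949e-04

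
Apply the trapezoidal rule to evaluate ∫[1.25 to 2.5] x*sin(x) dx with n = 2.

f(x) = x*sin(x)
a = 1.25, b = 2.5, n = 2
h = (b - a)/n = 0.625000

Trapezoidal rule: (h/2)[f(x₀) + 2f(x₁) + 2f(x₂) + ... + f(xₙ)]

x_0 = 1.2500, f(x_0) = 1.186231, coefficient = 1
x_1 = 1.8750, f(x_1) = 1.788911, coefficient = 2
x_2 = 2.5000, f(x_2) = 1.496180, coefficient = 1

I ≈ (0.625000/2) × 6.260233 = 1.956323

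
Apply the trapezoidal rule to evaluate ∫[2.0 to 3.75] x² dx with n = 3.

f(x) = x²
a = 2.0, b = 3.75, n = 3
h = (b - a)/n = 0.583333

Trapezoidal rule: (h/2)[f(x₀) + 2f(x₁) + 2f(x₂) + ... + f(xₙ)]

x_0 = 2.0000, f(x_0) = 4.000000, coefficient = 1
x_1 = 2.5833, f(x_1) = 6.673611, coefficient = 2
x_2 = 3.1667, f(x_2) = 10.027778, coefficient = 2
x_3 = 3.7500, f(x_3) = 14.062500, coefficient = 1

I ≈ (0.583333/2) × 51.465278 = 15.010706
Exact value: 14.911458
Error: 0.099248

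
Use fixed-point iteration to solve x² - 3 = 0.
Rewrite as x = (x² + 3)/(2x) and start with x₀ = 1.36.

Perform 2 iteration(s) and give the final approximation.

Equation: x² - 3 = 0
Fixed-point form: x = (x² + 3)/(2x)
x₀ = 1.36

x_1 = g(1.360000) = 1.782941
x_2 = g(1.782941) = 1.732777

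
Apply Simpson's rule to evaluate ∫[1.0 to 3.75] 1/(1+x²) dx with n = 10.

f(x) = 1/(1+x²)
a = 1.0, b = 3.75, n = 10
h = (b - a)/n = 0.275000

Simpson's rule: (h/3)[f(x₀) + 4f(x₁) + 2f(x₂) + ... + f(xₙ)]

x_0 = 1.0000, f(x_0) = 0.500000, coefficient = 1
x_1 = 1.2750, f(x_1) = 0.380862, coefficient = 4
x_2 = 1.5500, f(x_2) = 0.293902, coefficient = 2
x_3 = 1.8250, f(x_3) = 0.230914, coefficient = 4
x_4 = 2.1000, f(x_4) = 0.184843, coefficient = 2
x_5 = 2.3750, f(x_5) = 0.150588, coefficient = 4
x_6 = 2.6500, f(x_6) = 0.124649, coefficient = 2
x_7 = 2.9250, f(x_7) = 0.104650, coefficient = 4
x_8 = 3.2000, f(x_8) = 0.088968, coefficient = 2
x_9 = 3.4750, f(x_9) = 0.076478, coefficient = 4
x_10 = 3.7500, f(x_10) = 0.066390, coefficient = 1

I ≈ (0.275000/3) × 5.725082 = 0.524799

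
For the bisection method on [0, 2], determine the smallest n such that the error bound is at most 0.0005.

We need (b-a)/2^n ≤ 0.0005
(2 - 0)/2^n ≤ 0.0005
2/2^n ≤ 0.0005
2^n ≥ 4000
n ≥ log₂(4000) = 11.97
n ≥ 12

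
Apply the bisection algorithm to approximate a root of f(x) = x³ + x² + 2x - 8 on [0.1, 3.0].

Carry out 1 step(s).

f(x) = x³ + x² + 2x - 8
Initial interval: [0.1, 3.0]

Iteration 1:
  c_1 = (0.100000 + 3.000000)/2 = 1.550000
  f(c_1) = f(1.550000) = 1.226375
  f(a) × f(c) < 0, new interval: [0.100000, 1.550000]

After 1 iteration(s), the approximation is c_1 = 1.550000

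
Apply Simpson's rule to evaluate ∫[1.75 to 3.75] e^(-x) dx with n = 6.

f(x) = e^(-x)
a = 1.75, b = 3.75, n = 6
h = (b - a)/n = 0.333333

Simpson's rule: (h/3)[f(x₀) + 4f(x₁) + 2f(x₂) + ... + f(xₙ)]

x_0 = 1.7500, f(x_0) = 0.173774, coefficient = 1
x_1 = 2.0833, f(x_1) = 0.124514, coefficient = 4
x_2 = 2.4167, f(x_2) = 0.089219, coefficient = 2
x_3 = 2.7500, f(x_3) = 0.063928, coefficient = 4
x_4 = 3.0833, f(x_4) = 0.045806, coefficient = 2
x_5 = 3.4167, f(x_5) = 0.032822, coefficient = 4
x_6 = 3.7500, f(x_6) = 0.023518, coefficient = 1

I ≈ (0.333333/3) × 1.352397 = 0.150266
Exact value: 0.150256
Error: 0.000010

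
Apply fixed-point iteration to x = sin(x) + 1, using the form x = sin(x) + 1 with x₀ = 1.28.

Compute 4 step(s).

Equation: x = sin(x) + 1
Fixed-point form: x = sin(x) + 1
x₀ = 1.28

x_1 = g(1.280000) = 1.958016
x_2 = g(1.958016) = 1.925963
x_3 = g(1.925963) = 1.937589
x_4 = g(1.937589) = 1.933482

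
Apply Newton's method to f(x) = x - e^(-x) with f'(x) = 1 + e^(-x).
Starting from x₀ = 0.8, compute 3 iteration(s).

f(x) = x - e^(-x)
f'(x) = 1 + e^(-x)
x₀ = 0.8

Newton-Raphson formula: x_{n+1} = x_n - f(x_n)/f'(x_n)

Iteration 1:
  f(0.800000) = 0.350671
  f'(0.800000) = 1.449329
  x_1 = 0.800000 - 0.350671/1.449329 = 0.558046
Iteration 2:
  f(0.558046) = -0.014280
  f'(0.558046) = 1.572326
  x_2 = 0.558046 - (-0.014280)/1.572326 = 0.567128
Iteration 3:
  f(0.567128) = -0.000024
  f'(0.567128) = 1.567152
  x_3 = 0.567128 - (-0.000024)/1.567152 = 0.567143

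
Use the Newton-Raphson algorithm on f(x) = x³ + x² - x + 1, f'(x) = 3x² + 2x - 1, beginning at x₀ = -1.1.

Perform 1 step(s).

f(x) = x³ + x² - x + 1
f'(x) = 3x² + 2x - 1
x₀ = -1.1

Newton-Raphson formula: x_{n+1} = x_n - f(x_n)/f'(x_n)

Iteration 1:
  f(-1.100000) = 1.979000
  f'(-1.100000) = 0.430000
  x_1 = -1.100000 - 1.979000/0.430000 = -5.702326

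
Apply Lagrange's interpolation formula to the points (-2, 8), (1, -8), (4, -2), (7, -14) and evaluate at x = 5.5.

Lagrange interpolation formula:
P(x) = Σ yᵢ × Lᵢ(x)
where Lᵢ(x) = Π_{j≠i} (x - xⱼ)/(xᵢ - xⱼ)

L_0(5.5) = (5.5 - 1)/(-2 - 1) × (5.5 - 4)/(-2 - 4) × (5.5 - 7)/(-2 - 7) = 0.062500
L_1(5.5) = (5.5 - (-2))/(1 - (-2)) × (5.5 - 4)/(1 - 4) × (5.5 - 7)/(1 - 7) = -0.312500
L_2(5.5) = (5.5 - (-2))/(4 - (-2)) × (5.5 - 1)/(4 - 1) × (5.5 - 7)/(4 - 7) = 0.937500
L_3(5.5) = (5.5 - (-2))/(7 - (-2)) × (5.5 - 1)/(7 - 1) × (5.5 - 4)/(7 - 4) = 0.312500

P(5.5) = 8×L_0(5.5) + (-8)×L_1(5.5) + (-2)×L_2(5.5) + (-14)×L_3(5.5)
P(5.5) = -3.250000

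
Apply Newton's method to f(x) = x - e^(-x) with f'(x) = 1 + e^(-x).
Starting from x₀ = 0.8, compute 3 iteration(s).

f(x) = x - e^(-x)
f'(x) = 1 + e^(-x)
x₀ = 0.8

Newton-Raphson formula: x_{n+1} = x_n - f(x_n)/f'(x_n)

Iteration 1:
  f(0.800000) = 0.350671
  f'(0.800000) = 1.449329
  x_1 = 0.800000 - 0.350671/1.449329 = 0.558046
Iteration 2:
  f(0.558046) = -0.014280
  f'(0.558046) = 1.572326
  x_2 = 0.558046 - (-0.014280)/1.572326 = 0.567128
Iteration 3:
  f(0.567128) = -0.000024
  f'(0.567128) = 1.567152
  x_3 = 0.567128 - (-0.000024)/1.567152 = 0.567143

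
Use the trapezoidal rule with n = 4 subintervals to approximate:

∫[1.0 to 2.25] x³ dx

f(x) = x³
a = 1.0, b = 2.25, n = 4
h = (b - a)/n = 0.312500

Trapezoidal rule: (h/2)[f(x₀) + 2f(x₁) + 2f(x₂) + ... + f(xₙ)]

x_0 = 1.0000, f(x_0) = 1.000000, coefficient = 1
x_1 = 1.3125, f(x_1) = 2.260986, coefficient = 2
x_2 = 1.6250, f(x_2) = 4.291016, coefficient = 2
x_3 = 1.9375, f(x_3) = 7.273193, coefficient = 2
x_4 = 2.2500, f(x_4) = 11.390625, coefficient = 1

I ≈ (0.312500/2) × 40.041016 = 6.256409
Exact value: 6.157227
Error: 0.099182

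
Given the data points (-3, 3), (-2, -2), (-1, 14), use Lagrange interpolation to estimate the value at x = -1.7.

Lagrange interpolation formula:
P(x) = Σ yᵢ × Lᵢ(x)
where Lᵢ(x) = Π_{j≠i} (x - xⱼ)/(xᵢ - xⱼ)

L_0(-1.7) = (-1.7 - (-2))/(-3 - (-2)) × (-1.7 - (-1))/(-3 - (-1)) = -0.105000
L_1(-1.7) = (-1.7 - (-3))/(-2 - (-3)) × (-1.7 - (-1))/(-2 - (-1)) = 0.910000
L_2(-1.7) = (-1.7 - (-3))/(-1 - (-3)) × (-1.7 - (-2))/(-1 - (-2)) = 0.195000

P(-1.7) = 3×L_0(-1.7) + (-2)×L_1(-1.7) + 14×L_2(-1.7)
P(-1.7) = 0.595000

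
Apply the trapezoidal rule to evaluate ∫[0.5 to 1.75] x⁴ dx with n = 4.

f(x) = x⁴
a = 0.5, b = 1.75, n = 4
h = (b - a)/n = 0.312500

Trapezoidal rule: (h/2)[f(x₀) + 2f(x₁) + 2f(x₂) + ... + f(xₙ)]

x_0 = 0.5000, f(x_0) = 0.062500, coefficient = 1
x_1 = 0.8125, f(x_1) = 0.435806, coefficient = 2
x_2 = 1.1250, f(x_2) = 1.601807, coefficient = 2
x_3 = 1.4375, f(x_3) = 4.270035, coefficient = 2
x_4 = 1.7500, f(x_4) = 9.378906, coefficient = 1

I ≈ (0.312500/2) × 22.056702 = 3.446360
Exact value: 3.276367
Error: 0.169992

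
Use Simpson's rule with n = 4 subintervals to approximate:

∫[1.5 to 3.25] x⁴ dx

f(x) = x⁴
a = 1.5, b = 3.25, n = 4
h = (b - a)/n = 0.437500

Simpson's rule: (h/3)[f(x₀) + 4f(x₁) + 2f(x₂) + ... + f(xₙ)]

x_0 = 1.5000, f(x_0) = 5.062500, coefficient = 1
x_1 = 1.9375, f(x_1) = 14.091812, coefficient = 4
x_2 = 2.3750, f(x_2) = 31.816650, coefficient = 2
x_3 = 2.8125, f(x_3) = 62.570572, coefficient = 4
x_4 = 3.2500, f(x_4) = 111.566406, coefficient = 1

I ≈ (0.437500/3) × 486.911743 = 71.007963
Exact value: 70.999414
Error: 0.008548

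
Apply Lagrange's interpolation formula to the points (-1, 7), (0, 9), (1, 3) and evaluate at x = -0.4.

Lagrange interpolation formula:
P(x) = Σ yᵢ × Lᵢ(x)
where Lᵢ(x) = Π_{j≠i} (x - xⱼ)/(xᵢ - xⱼ)

L_0(-0.4) = (-0.4 - 0)/(-1 - 0) × (-0.4 - 1)/(-1 - 1) = 0.280000
L_1(-0.4) = (-0.4 - (-1))/(0 - (-1)) × (-0.4 - 1)/(0 - 1) = 0.840000
L_2(-0.4) = (-0.4 - (-1))/(1 - (-1)) × (-0.4 - 0)/(1 - 0) = -0.120000

P(-0.4) = 7×L_0(-0.4) + 9×L_1(-0.4) + 3×L_2(-0.4)
P(-0.4) = 9.160000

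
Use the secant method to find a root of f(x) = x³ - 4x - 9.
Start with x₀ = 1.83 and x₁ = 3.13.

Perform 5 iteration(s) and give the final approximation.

f(x) = x³ - 4x - 9
x₀ = 1.83, x₁ = 3.13

Secant formula: x_{n+1} = x_n - f(x_n)(x_n - x_{n-1})/(f(x_n) - f(x_{n-1}))

Iteration 1:
  f(1.830000) = -10.191513
  f(3.130000) = 9.144297
  x_2 = 3.130000 - 9.144297×(3.130000 - 1.830000)/(9.144297 - (-10.191513))
       = 2.515204
Iteration 2:
  f(3.130000) = 9.144297
  f(2.515204) = -3.149010
  x_3 = 2.515204 - (-3.149010)×(2.515204 - 3.130000)/(-3.149010 - 9.144297)
       = 2.672688
Iteration 3:
  f(2.515204) = -3.149010
  f(2.672688) = -0.599050
  x_4 = 2.672688 - (-0.599050)×(2.672688 - 2.515204)/(-0.599050 - (-3.149010))
       = 2.709685
Iteration 4:
  f(2.672688) = -0.599050
  f(2.709685) = 0.056825
  x_5 = 2.709685 - 0.056825×(2.709685 - 2.672688)/(0.056825 - (-0.599050))
       = 2.706479
Iteration 5:
  f(2.709685) = 0.056825
  f(2.706479) = -0.000876
  x_6 = 2.706479 - (-0.000876)×(2.706479 - 2.709685)/(-0.000876 - 0.056825)
       = 2.706528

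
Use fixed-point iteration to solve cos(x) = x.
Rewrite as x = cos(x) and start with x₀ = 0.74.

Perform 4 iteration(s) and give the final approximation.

Equation: cos(x) = x
Fixed-point form: x = cos(x)
x₀ = 0.74

x_1 = g(0.740000) = 0.738469
x_2 = g(0.738469) = 0.739500
x_3 = g(0.739500) = 0.738805
x_4 = g(0.738805) = 0.739274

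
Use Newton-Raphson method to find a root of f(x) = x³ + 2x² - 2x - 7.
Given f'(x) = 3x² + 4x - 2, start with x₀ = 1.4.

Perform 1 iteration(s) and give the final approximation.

f(x) = x³ + 2x² - 2x - 7
f'(x) = 3x² + 4x - 2
x₀ = 1.4

Newton-Raphson formula: x_{n+1} = x_n - f(x_n)/f'(x_n)

Iteration 1:
  f(1.400000) = -3.136000
  f'(1.400000) = 9.480000
  x_1 = 1.400000 - (-3.136000)/9.480000 = 1.730802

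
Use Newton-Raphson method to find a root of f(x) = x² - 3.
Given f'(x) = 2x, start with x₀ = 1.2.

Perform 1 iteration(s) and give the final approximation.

f(x) = x² - 3
f'(x) = 2x
x₀ = 1.2

Newton-Raphson formula: x_{n+1} = x_n - f(x_n)/f'(x_n)

Iteration 1:
  f(1.200000) = -1.560000
  f'(1.200000) = 2.400000
  x_1 = 1.200000 - (-1.560000)/2.400000 = 1.850000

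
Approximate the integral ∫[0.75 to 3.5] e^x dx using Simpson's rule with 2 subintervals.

f(x) = e^x
a = 0.75, b = 3.5, n = 2
h = (b - a)/n = 1.375000

Simpson's rule: (h/3)[f(x₀) + 4f(x₁) + 2f(x₂) + ... + f(xₙ)]

x_0 = 0.7500, f(x_0) = 2.117000, coefficient = 1
x_1 = 2.1250, f(x_1) = 8.372897, coefficient = 4
x_2 = 3.5000, f(x_2) = 33.115452, coefficient = 1

I ≈ (1.375000/3) × 68.724042 = 31.498519
Exact value: 30.998452
Error: 0.500067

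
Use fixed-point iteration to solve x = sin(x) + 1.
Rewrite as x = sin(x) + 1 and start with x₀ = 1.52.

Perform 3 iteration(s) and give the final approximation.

Equation: x = sin(x) + 1
Fixed-point form: x = sin(x) + 1
x₀ = 1.52

x_1 = g(1.520000) = 1.998710
x_2 = g(1.998710) = 1.909833
x_3 = g(1.909833) = 1.943075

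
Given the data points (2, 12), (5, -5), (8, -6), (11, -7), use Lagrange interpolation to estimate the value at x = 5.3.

Lagrange interpolation formula:
P(x) = Σ yᵢ × Lᵢ(x)
where Lᵢ(x) = Π_{j≠i} (x - xⱼ)/(xᵢ - xⱼ)

L_0(5.3) = (5.3 - 5)/(2 - 5) × (5.3 - 8)/(2 - 8) × (5.3 - 11)/(2 - 11) = -0.028500
L_1(5.3) = (5.3 - 2)/(5 - 2) × (5.3 - 8)/(5 - 8) × (5.3 - 11)/(5 - 11) = 0.940500
L_2(5.3) = (5.3 - 2)/(8 - 2) × (5.3 - 5)/(8 - 5) × (5.3 - 11)/(8 - 11) = 0.104500
L_3(5.3) = (5.3 - 2)/(11 - 2) × (5.3 - 5)/(11 - 5) × (5.3 - 8)/(11 - 8) = -0.016500

P(5.3) = 12×L_0(5.3) + (-5)×L_1(5.3) + (-6)×L_2(5.3) + (-7)×L_3(5.3)
P(5.3) = -5.556000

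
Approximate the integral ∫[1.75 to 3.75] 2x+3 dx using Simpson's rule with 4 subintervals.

f(x) = 2x+3
a = 1.75, b = 3.75, n = 4
h = (b - a)/n = 0.500000

Simpson's rule: (h/3)[f(x₀) + 4f(x₁) + 2f(x₂) + ... + f(xₙ)]

x_0 = 1.7500, f(x_0) = 6.500000, coefficient = 1
x_1 = 2.2500, f(x_1) = 7.500000, coefficient = 4
x_2 = 2.7500, f(x_2) = 8.500000, coefficient = 2
x_3 = 3.2500, f(x_3) = 9.500000, coefficient = 4
x_4 = 3.7500, f(x_4) = 10.500000, coefficient = 1

I ≈ (0.500000/3) × 102.000000 = 17.000000
Exact value: 17.000000
Error: 0.000000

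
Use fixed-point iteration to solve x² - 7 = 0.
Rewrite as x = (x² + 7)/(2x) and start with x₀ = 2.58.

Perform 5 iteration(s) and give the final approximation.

Equation: x² - 7 = 0
Fixed-point form: x = (x² + 7)/(2x)
x₀ = 2.58

x_1 = g(2.580000) = 2.646589
x_2 = g(2.646589) = 2.645751
x_3 = g(2.645751) = 2.645751
x_4 = g(2.645751) = 2.645751
x_5 = g(2.645751) = 2.645751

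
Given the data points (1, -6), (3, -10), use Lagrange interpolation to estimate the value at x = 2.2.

Lagrange interpolation formula:
P(x) = Σ yᵢ × Lᵢ(x)
where Lᵢ(x) = Π_{j≠i} (x - xⱼ)/(xᵢ - xⱼ)

L_0(2.2) = (2.2 - 3)/(1 - 3) = 0.400000
L_1(2.2) = (2.2 - 1)/(3 - 1) = 0.600000

P(2.2) = (-6)×L_0(2.2) + (-10)×L_1(2.2)
P(2.2) = -8.400000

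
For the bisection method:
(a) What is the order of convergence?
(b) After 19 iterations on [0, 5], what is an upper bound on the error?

(a) Bisection has linear (order 1) convergence; the error is halved each step.

(b) Error bound = (b-a)/2^n = (5 - 0)/2^{19}
    = 5/2^{19}

(a) 1 (linear); (b) error ≤ 9.54e-06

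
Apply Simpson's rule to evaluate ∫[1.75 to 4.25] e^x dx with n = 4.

f(x) = e^x
a = 1.75, b = 4.25, n = 4
h = (b - a)/n = 0.625000

Simpson's rule: (h/3)[f(x₀) + 4f(x₁) + 2f(x₂) + ... + f(xₙ)]

x_0 = 1.7500, f(x_0) = 5.754603, coefficient = 1
x_1 = 2.3750, f(x_1) = 10.751013, coefficient = 4
x_2 = 3.0000, f(x_2) = 20.085537, coefficient = 2
x_3 = 3.6250, f(x_3) = 37.524723, coefficient = 4
x_4 = 4.2500, f(x_4) = 70.105412, coefficient = 1

I ≈ (0.625000/3) × 309.134034 = 64.402924
Exact value: 64.350810
Error: 0.052114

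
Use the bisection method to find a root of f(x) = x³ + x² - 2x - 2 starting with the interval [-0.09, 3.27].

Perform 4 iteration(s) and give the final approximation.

f(x) = x³ + x² - 2x - 2
Initial interval: [-0.09, 3.27]

Iteration 1:
  c_1 = (-0.090000 + 3.270000)/2 = 1.590000
  f(c_1) = f(1.590000) = 1.367779
  f(a) × f(c) < 0, new interval: [-0.090000, 1.590000]
Iteration 2:
  c_2 = (-0.090000 + 1.590000)/2 = 0.750000
  f(c_2) = f(0.750000) = -2.515625
  f(a) × f(c) ≥ 0, new interval: [0.750000, 1.590000]
Iteration 3:
  c_3 = (0.750000 + 1.590000)/2 = 1.170000
  f(c_3) = f(1.170000) = -1.369487
  f(a) × f(c) ≥ 0, new interval: [1.170000, 1.590000]
Iteration 4:
  c_4 = (1.170000 + 1.590000)/2 = 1.380000
  f(c_4) = f(1.380000) = -0.227528
  f(a) × f(c) ≥ 0, new interval: [1.380000, 1.590000]

After 4 iteration(s), the approximation is c_4 = 1.380000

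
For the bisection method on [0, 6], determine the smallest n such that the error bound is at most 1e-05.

We need (b-a)/2^n ≤ 1e-05
(6 - 0)/2^n ≤ 1e-05
6/2^n ≤ 1e-05
2^n ≥ 600000
n ≥ log₂(600000) = 19.19
n ≥ 20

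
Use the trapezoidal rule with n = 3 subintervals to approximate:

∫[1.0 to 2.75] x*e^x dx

f(x) = x*e^x
a = 1.0, b = 2.75, n = 3
h = (b - a)/n = 0.583333

Trapezoidal rule: (h/2)[f(x₀) + 2f(x₁) + 2f(x₂) + ... + f(xₙ)]

x_0 = 1.0000, f(x_0) = 2.718282, coefficient = 1
x_1 = 1.5833, f(x_1) = 7.712679, coefficient = 2
x_2 = 2.1667, f(x_2) = 18.913133, coefficient = 2
x_3 = 2.7500, f(x_3) = 43.017238, coefficient = 1

I ≈ (0.583333/2) × 98.987145 = 28.871251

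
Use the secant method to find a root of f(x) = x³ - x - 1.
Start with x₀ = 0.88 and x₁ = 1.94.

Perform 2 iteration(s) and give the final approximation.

f(x) = x³ - x - 1
x₀ = 0.88, x₁ = 1.94

Secant formula: x_{n+1} = x_n - f(x_n)(x_n - x_{n-1})/(f(x_n) - f(x_{n-1}))

Iteration 1:
  f(0.880000) = -1.198528
  f(1.940000) = 4.361384
  x_2 = 1.940000 - 4.361384×(1.940000 - 0.880000)/(4.361384 - (-1.198528))
       = 1.108500
Iteration 2:
  f(1.940000) = 4.361384
  f(1.108500) = -0.746406
  x_3 = 1.108500 - (-0.746406)×(1.108500 - 1.940000)/(-0.746406 - 4.361384)
       = 1.230008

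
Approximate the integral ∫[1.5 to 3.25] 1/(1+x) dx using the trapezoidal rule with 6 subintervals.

f(x) = 1/(1+x)
a = 1.5, b = 3.25, n = 6
h = (b - a)/n = 0.291667

Trapezoidal rule: (h/2)[f(x₀) + 2f(x₁) + 2f(x₂) + ... + f(xₙ)]

x_0 = 1.5000, f(x_0) = 0.400000, coefficient = 1
x_1 = 1.7917, f(x_1) = 0.358209, coefficient = 2
x_2 = 2.0833, f(x_2) = 0.324324, coefficient = 2
x_3 = 2.3750, f(x_3) = 0.296296, coefficient = 2
x_4 = 2.6667, f(x_4) = 0.272727, coefficient = 2
x_5 = 2.9583, f(x_5) = 0.252632, coefficient = 2
x_6 = 3.2500, f(x_6) = 0.235294, coefficient = 1

I ≈ (0.291667/2) × 3.643671 = 0.531369
Exact value: 0.530628
Error: 0.000740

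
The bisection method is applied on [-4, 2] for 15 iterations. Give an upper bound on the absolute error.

Bisection error bound: |error| ≤ (b-a)/2^n
|error| ≤ (2 - (-4))/2^15 = 6/2^15
|error| ≤ 0.0001831055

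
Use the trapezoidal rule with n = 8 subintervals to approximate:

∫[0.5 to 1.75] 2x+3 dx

f(x) = 2x+3
a = 0.5, b = 1.75, n = 8
h = (b - a)/n = 0.156250

Trapezoidal rule: (h/2)[f(x₀) + 2f(x₁) + 2f(x₂) + ... + f(xₙ)]

x_0 = 0.5000, f(x_0) = 4.000000, coefficient = 1
x_1 = 0.6562, f(x_1) = 4.312500, coefficient = 2
x_2 = 0.8125, f(x_2) = 4.625000, coefficient = 2
x_3 = 0.9688, f(x_3) = 4.937500, coefficient = 2
x_4 = 1.1250, f(x_4) = 5.250000, coefficient = 2
x_5 = 1.2812, f(x_5) = 5.562500, coefficient = 2
x_6 = 1.4375, f(x_6) = 5.875000, coefficient = 2
x_7 = 1.5938, f(x_7) = 6.187500, coefficient = 2
x_8 = 1.7500, f(x_8) = 6.500000, coefficient = 1

I ≈ (0.156250/2) × 84.000000 = 6.562500
Exact value: 6.562500
Error: 0.000000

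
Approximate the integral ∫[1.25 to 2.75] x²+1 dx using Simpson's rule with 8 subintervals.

f(x) = x²+1
a = 1.25, b = 2.75, n = 8
h = (b - a)/n = 0.187500

Simpson's rule: (h/3)[f(x₀) + 4f(x₁) + 2f(x₂) + ... + f(xₙ)]

x_0 = 1.2500, f(x_0) = 2.562500, coefficient = 1
x_1 = 1.4375, f(x_1) = 3.066406, coefficient = 4
x_2 = 1.6250, f(x_2) = 3.640625, coefficient = 2
x_3 = 1.8125, f(x_3) = 4.285156, coefficient = 4
x_4 = 2.0000, f(x_4) = 5.000000, coefficient = 2
x_5 = 2.1875, f(x_5) = 5.785156, coefficient = 4
x_6 = 2.3750, f(x_6) = 6.640625, coefficient = 2
x_7 = 2.5625, f(x_7) = 7.566406, coefficient = 4
x_8 = 2.7500, f(x_8) = 8.562500, coefficient = 1

I ≈ (0.187500/3) × 124.500000 = 7.781250
Exact value: 7.781250
Error: 0.000000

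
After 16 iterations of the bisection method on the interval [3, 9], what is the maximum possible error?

Bisection error bound: |error| ≤ (b-a)/2^n
|error| ≤ (9 - 3)/2^16 = 6/2^16
|error| ≤ 0.0000915527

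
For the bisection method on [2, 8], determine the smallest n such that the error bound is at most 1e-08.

We need (b-a)/2^n ≤ 1e-08
(8 - 2)/2^n ≤ 1e-08
6/2^n ≤ 1e-08
2^n ≥ 600000000
n ≥ log₂(600000000) = 29.16
n ≥ 30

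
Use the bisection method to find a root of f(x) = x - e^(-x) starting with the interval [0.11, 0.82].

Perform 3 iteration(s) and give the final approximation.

f(x) = x - e^(-x)
Initial interval: [0.11, 0.82]

Iteration 1:
  c_1 = (0.110000 + 0.820000)/2 = 0.465000
  f(c_1) = f(0.465000) = -0.163135
  f(a) × f(c) ≥ 0, new interval: [0.465000, 0.820000]
Iteration 2:
  c_2 = (0.465000 + 0.820000)/2 = 0.642500
  f(c_2) = f(0.642500) = 0.116524
  f(a) × f(c) < 0, new interval: [0.465000, 0.642500]
Iteration 3:
  c_3 = (0.465000 + 0.642500)/2 = 0.553750
  f(c_3) = f(0.553750) = -0.021040
  f(a) × f(c) ≥ 0, new interval: [0.553750, 0.642500]

After 3 iteration(s), the approximation is c_3 = 0.553750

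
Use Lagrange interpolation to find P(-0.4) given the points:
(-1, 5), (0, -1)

Lagrange interpolation formula:
P(x) = Σ yᵢ × Lᵢ(x)
where Lᵢ(x) = Π_{j≠i} (x - xⱼ)/(xᵢ - xⱼ)

L_0(-0.4) = (-0.4 - 0)/(-1 - 0) = 0.400000
L_1(-0.4) = (-0.4 - (-1))/(0 - (-1)) = 0.600000

P(-0.4) = 5×L_0(-0.4) + (-1)×L_1(-0.4)
P(-0.4) = 1.400000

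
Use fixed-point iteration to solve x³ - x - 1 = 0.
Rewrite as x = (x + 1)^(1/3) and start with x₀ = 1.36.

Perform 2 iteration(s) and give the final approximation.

Equation: x³ - x - 1 = 0
Fixed-point form: x = (x + 1)^(1/3)
x₀ = 1.36

x_1 = g(1.360000) = 1.331386
x_2 = g(1.331386) = 1.325983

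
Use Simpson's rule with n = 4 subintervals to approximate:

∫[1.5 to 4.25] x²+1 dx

f(x) = x²+1
a = 1.5, b = 4.25, n = 4
h = (b - a)/n = 0.687500

Simpson's rule: (h/3)[f(x₀) + 4f(x₁) + 2f(x₂) + ... + f(xₙ)]

x_0 = 1.5000, f(x_0) = 3.250000, coefficient = 1
x_1 = 2.1875, f(x_1) = 5.785156, coefficient = 4
x_2 = 2.8750, f(x_2) = 9.265625, coefficient = 2
x_3 = 3.5625, f(x_3) = 13.691406, coefficient = 4
x_4 = 4.2500, f(x_4) = 19.062500, coefficient = 1

I ≈ (0.687500/3) × 118.750000 = 27.213542
Exact value: 27.213542
Error: 0.000000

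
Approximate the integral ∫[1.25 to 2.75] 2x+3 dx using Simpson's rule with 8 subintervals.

f(x) = 2x+3
a = 1.25, b = 2.75, n = 8
h = (b - a)/n = 0.187500

Simpson's rule: (h/3)[f(x₀) + 4f(x₁) + 2f(x₂) + ... + f(xₙ)]

x_0 = 1.2500, f(x_0) = 5.500000, coefficient = 1
x_1 = 1.4375, f(x_1) = 5.875000, coefficient = 4
x_2 = 1.6250, f(x_2) = 6.250000, coefficient = 2
x_3 = 1.8125, f(x_3) = 6.625000, coefficient = 4
x_4 = 2.0000, f(x_4) = 7.000000, coefficient = 2
x_5 = 2.1875, f(x_5) = 7.375000, coefficient = 4
x_6 = 2.3750, f(x_6) = 7.750000, coefficient = 2
x_7 = 2.5625, f(x_7) = 8.125000, coefficient = 4
x_8 = 2.7500, f(x_8) = 8.500000, coefficient = 1

I ≈ (0.187500/3) × 168.000000 = 10.500000
Exact value: 10.500000
Error: 0.000000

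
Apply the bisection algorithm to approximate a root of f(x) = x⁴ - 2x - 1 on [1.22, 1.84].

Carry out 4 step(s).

f(x) = x⁴ - 2x - 1
Initial interval: [1.22, 1.84]

Iteration 1:
  c_1 = (1.220000 + 1.840000)/2 = 1.530000
  f(c_1) = f(1.530000) = 1.419813
  f(a) × f(c) < 0, new interval: [1.220000, 1.530000]
Iteration 2:
  c_2 = (1.220000 + 1.530000)/2 = 1.375000
  f(c_2) = f(1.375000) = -0.175537
  f(a) × f(c) ≥ 0, new interval: [1.375000, 1.530000]
Iteration 3:
  c_3 = (1.375000 + 1.530000)/2 = 1.452500
  f(c_3) = f(1.452500) = 0.546071
  f(a) × f(c) < 0, new interval: [1.375000, 1.452500]
Iteration 4:
  c_4 = (1.375000 + 1.452500)/2 = 1.413750
  f(c_4) = f(1.413750) = 0.167258
  f(a) × f(c) < 0, new interval: [1.375000, 1.413750]

After 4 iteration(s), the approximation is c_4 = 1.413750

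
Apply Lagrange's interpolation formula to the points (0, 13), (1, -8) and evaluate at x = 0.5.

Lagrange interpolation formula:
P(x) = Σ yᵢ × Lᵢ(x)
where Lᵢ(x) = Π_{j≠i} (x - xⱼ)/(xᵢ - xⱼ)

L_0(0.5) = (0.5 - 1)/(0 - 1) = 0.500000
L_1(0.5) = (0.5 - 0)/(1 - 0) = 0.500000

P(0.5) = 13×L_0(0.5) + (-8)×L_1(0.5)
P(0.5) = 2.500000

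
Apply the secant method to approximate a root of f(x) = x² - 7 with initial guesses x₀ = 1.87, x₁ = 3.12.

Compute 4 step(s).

f(x) = x² - 7
x₀ = 1.87, x₁ = 3.12

Secant formula: x_{n+1} = x_n - f(x_n)(x_n - x_{n-1})/(f(x_n) - f(x_{n-1}))

Iteration 1:
  f(1.870000) = -3.503100
  f(3.120000) = 2.734400
  x_2 = 3.120000 - 2.734400×(3.120000 - 1.870000)/(2.734400 - (-3.503100))
       = 2.572024
Iteration 2:
  f(3.120000) = 2.734400
  f(2.572024) = -0.384692
  x_3 = 2.572024 - (-0.384692)×(2.572024 - 3.120000)/(-0.384692 - 2.734400)
       = 2.639608
Iteration 3:
  f(2.572024) = -0.384692
  f(2.639608) = -0.032467
  x_4 = 2.639608 - (-0.032467)×(2.639608 - 2.572024)/(-0.032467 - (-0.384692))
       = 2.645838
Iteration 4:
  f(2.639608) = -0.032467
  f(2.645838) = 0.000460
  x_5 = 2.645838 - 0.000460×(2.645838 - 2.639608)/(0.000460 - (-0.032467))
       = 2.645751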